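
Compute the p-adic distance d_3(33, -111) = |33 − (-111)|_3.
d_3(33, -111) = 1/9

Step 1 — x − y = 33 − (-111) = 144. Step 2 — v_3(144) = 2 (factor: 144 = (3^2 · 16); the sign does not affect v_p). Step 3 — |x − y|_3 = 3^{-2} = 1/9.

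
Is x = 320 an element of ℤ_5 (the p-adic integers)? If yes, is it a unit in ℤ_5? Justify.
x ∈ ℤ_5 but not a unit; v_5(x) = 1 > 0

ℤ_5 = {x ∈ ℚ_5 : v_5(x) ≥ 0} and ℤ_5^× = {x ∈ ℤ_5 : v_5(x) = 0}. Here v_5(320) = v_5(num) − v_5(den) = 1; compare against these criteria.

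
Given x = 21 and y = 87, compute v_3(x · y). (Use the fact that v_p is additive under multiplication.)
v_3(1827) = 2

v_p(x) = 1 (factor: 21 = 3^1 · 7); v_p(y) = 1 (factor: 87 = 3^1 · 29). Additivity: v_p(xy) = v_p(x) + v_p(y) = 1 + 1 = 2. (Direct check: xy = 1827 = 3^2 · (203).)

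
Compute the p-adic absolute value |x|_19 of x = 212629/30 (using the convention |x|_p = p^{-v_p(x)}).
|212629/30|_19 = 1/6859

Step 1 — compute v_19(x) by factoring powers of 19 out of the numerator and denominator: v_19(212629/30) = 3. Step 2 — apply |x|_p = p^{-v_p(x)} = 19^{-3} = 1/6859.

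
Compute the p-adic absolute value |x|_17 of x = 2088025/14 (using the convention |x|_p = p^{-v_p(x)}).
|2088025/14|_17 = 1/83521

Step 1 — compute v_17(x) by factoring powers of 17 out of the numerator and denominator: v_17(2088025/14) = 4. Step 2 — apply |x|_p = p^{-v_p(x)} = 17^{-4} = 1/83521.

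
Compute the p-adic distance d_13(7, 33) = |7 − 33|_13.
d_13(7, 33) = 1/13

Step 1 — x − y = 7 − 33 = -26. Step 2 — v_13(-26) = 1 (factor: -26 = −(13^1 · 2); the sign does not affect v_p). Step 3 — |x − y|_13 = 13^{-1} = 1/13.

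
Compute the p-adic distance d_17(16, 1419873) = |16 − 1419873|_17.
d_17(16, 1419873) = 1/1419857

Step 1 — x − y = 16 − 1419873 = -1419857. Step 2 — v_17(-1419857) = 5 (factor: -1419857 = −(17^5 · 1); the sign does not affect v_p). Step 3 — |x − y|_17 = 17^{-5} = 1/1419857.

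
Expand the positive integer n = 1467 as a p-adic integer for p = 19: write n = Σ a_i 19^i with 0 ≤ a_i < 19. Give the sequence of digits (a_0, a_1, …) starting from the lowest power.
(a_0, a_1, …) = (4, 1, 4)

Repeated division by 19 gives the digits low-to-high: 1467 = 4 + 1·19^1 + 4·19^2. Digit sequence: (4, 1, 4).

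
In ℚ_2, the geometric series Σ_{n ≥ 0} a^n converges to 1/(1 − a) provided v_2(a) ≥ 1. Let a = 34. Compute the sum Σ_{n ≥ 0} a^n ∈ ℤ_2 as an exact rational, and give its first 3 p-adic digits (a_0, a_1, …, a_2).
Σ a^n = 1/(1 − a) = -1/33;  first 3 digits = (1, 1, 1)

v_2(a) = 1 ≥ 1, so the series converges in ℤ_2 to 1/(1 − a) = 1/(1 − 34) = -1/33. Expand this rational in ℤ_2: compute digits iteratively via d_i = x_i mod 2, x_{i+1} = (x_i − d_i)/2. The first 3 digits are (1, 1, 1).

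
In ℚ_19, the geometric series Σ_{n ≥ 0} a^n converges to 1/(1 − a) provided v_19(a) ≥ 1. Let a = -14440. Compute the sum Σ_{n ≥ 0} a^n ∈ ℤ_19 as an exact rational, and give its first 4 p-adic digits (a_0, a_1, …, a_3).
Σ a^n = 1/(1 − a) = 1/14441;  first 4 digits = (1, 0, 17, 16)

v_19(a) = 2 ≥ 1, so the series converges in ℤ_19 to 1/(1 − a) = 1/(1 − (-14440)) = 1/14441. Expand this rational in ℤ_19: compute digits iteratively via d_i = x_i mod 19, x_{i+1} = (x_i − d_i)/19. The first 4 digits are (1, 0, 17, 16).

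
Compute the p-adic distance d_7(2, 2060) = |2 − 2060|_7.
d_7(2, 2060) = 1/343

Step 1 — x − y = 2 − 2060 = -2058. Step 2 — v_7(-2058) = 3 (factor: -2058 = −(7^3 · 6); the sign does not affect v_p). Step 3 — |x − y|_7 = 7^{-3} = 1/343.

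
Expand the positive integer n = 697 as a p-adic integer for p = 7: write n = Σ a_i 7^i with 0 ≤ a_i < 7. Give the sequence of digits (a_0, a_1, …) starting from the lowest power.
(a_0, a_1, …) = (4, 1, 0, 2)

Repeated division by 7 gives the digits low-to-high: 697 = 4 + 1·7^1 + 2·7^3. Digit sequence: (4, 1, 0, 2).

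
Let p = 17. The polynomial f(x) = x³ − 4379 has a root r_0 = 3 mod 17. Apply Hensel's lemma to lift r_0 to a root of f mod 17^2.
r_1 = 207 (mod 289)

Hensel: r_{i+1} = r_i − f(r_i)/f′(r_i) mod 17^{i+2}, where f′(x) = 3x². Iterate:
  r_0 = 3 (mod 17)
  r_1 = 207 (mod 289)
Final: r = 207 with f(r) ≡ 0 mod 17^2.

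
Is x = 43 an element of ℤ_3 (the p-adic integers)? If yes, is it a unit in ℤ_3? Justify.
x ∈ ℤ_3^× (unit); v_3(x) = 0

ℤ_3 = {x ∈ ℚ_3 : v_3(x) ≥ 0} and ℤ_3^× = {x ∈ ℤ_3 : v_3(x) = 0}. Here v_3(43) = v_3(num) − v_3(den) = 0; compare against these criteria.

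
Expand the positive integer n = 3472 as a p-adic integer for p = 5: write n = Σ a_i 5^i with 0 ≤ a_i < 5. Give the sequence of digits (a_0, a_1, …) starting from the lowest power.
(a_0, a_1, …) = (2, 4, 3, 2, 0, 1)

Repeated division by 5 gives the digits low-to-high: 3472 = 2 + 4·5^1 + 3·5^2 + 2·5^3 + 1·5^5. Digit sequence: (2, 4, 3, 2, 0, 1).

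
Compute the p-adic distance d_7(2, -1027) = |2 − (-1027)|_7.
d_7(2, -1027) = 1/343

Step 1 — x − y = 2 − (-1027) = 1029. Step 2 — v_7(1029) = 3 (factor: 1029 = (7^3 · 3); the sign does not affect v_p). Step 3 — |x − y|_7 = 7^{-3} = 1/343.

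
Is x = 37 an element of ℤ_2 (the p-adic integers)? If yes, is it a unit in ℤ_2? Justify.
x ∈ ℤ_2^× (unit); v_2(x) = 0

ℤ_2 = {x ∈ ℚ_2 : v_2(x) ≥ 0} and ℤ_2^× = {x ∈ ℤ_2 : v_2(x) = 0}. Here v_2(37) = v_2(num) − v_2(den) = 0; compare against these criteria.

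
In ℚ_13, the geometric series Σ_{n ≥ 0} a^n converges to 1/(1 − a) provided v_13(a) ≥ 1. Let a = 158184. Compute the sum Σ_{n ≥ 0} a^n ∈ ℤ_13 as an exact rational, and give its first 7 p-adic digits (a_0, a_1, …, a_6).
Σ a^n = 1/(1 − a) = -1/158183;  first 7 digits = (1, 0, 0, 7, 5, 0, 10)

v_13(a) = 3 ≥ 1, so the series converges in ℤ_13 to 1/(1 − a) = 1/(1 − 158184) = -1/158183. Expand this rational in ℤ_13: compute digits iteratively via d_i = x_i mod 13, x_{i+1} = (x_i − d_i)/13. The first 7 digits are (1, 0, 0, 7, 5, 0, 10).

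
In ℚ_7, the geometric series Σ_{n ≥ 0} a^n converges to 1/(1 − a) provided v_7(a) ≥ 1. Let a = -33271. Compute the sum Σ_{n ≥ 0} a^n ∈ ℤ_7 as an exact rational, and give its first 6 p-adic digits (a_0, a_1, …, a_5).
Σ a^n = 1/(1 − a) = 1/33272;  first 6 digits = (1, 0, 0, 1, 0, 5)

v_7(a) = 3 ≥ 1, so the series converges in ℤ_7 to 1/(1 − a) = 1/(1 − (-33271)) = 1/33272. Expand this rational in ℤ_7: compute digits iteratively via d_i = x_i mod 7, x_{i+1} = (x_i − d_i)/7. The first 6 digits are (1, 0, 0, 1, 0, 5).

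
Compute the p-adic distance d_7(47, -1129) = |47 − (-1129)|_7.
d_7(47, -1129) = 1/49

Step 1 — x − y = 47 − (-1129) = 1176. Step 2 — v_7(1176) = 2 (factor: 1176 = (7^2 · 24); the sign does not affect v_p). Step 3 — |x − y|_7 = 7^{-2} = 1/49.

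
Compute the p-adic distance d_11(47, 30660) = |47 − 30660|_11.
d_11(47, 30660) = 1/1331

Step 1 — x − y = 47 − 30660 = -30613. Step 2 — v_11(-30613) = 3 (factor: -30613 = −(11^3 · 23); the sign does not affect v_p). Step 3 — |x − y|_11 = 11^{-3} = 1/1331.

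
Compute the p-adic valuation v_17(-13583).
v_17(-13583) = 2

v_17(n) is the largest exponent k such that 17^k divides n. Factor out: -13583 = -17^2 · 47. (Sign doesn't affect v_p.) So v_17(-13583) = 2.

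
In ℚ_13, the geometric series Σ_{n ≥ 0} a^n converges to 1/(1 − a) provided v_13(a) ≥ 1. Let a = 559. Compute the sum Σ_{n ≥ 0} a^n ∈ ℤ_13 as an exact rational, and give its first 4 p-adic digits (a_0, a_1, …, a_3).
Σ a^n = 1/(1 − a) = -1/558;  first 4 digits = (1, 4, 6, 11)

v_13(a) = 1 ≥ 1, so the series converges in ℤ_13 to 1/(1 − a) = 1/(1 − 559) = -1/558. Expand this rational in ℤ_13: compute digits iteratively via d_i = x_i mod 13, x_{i+1} = (x_i − d_i)/13. The first 4 digits are (1, 4, 6, 11).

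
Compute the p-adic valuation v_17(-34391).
v_17(-34391) = 3

v_17(n) is the largest exponent k such that 17^k divides n. Factor out: -34391 = -17^3 · 7. (Sign doesn't affect v_p.) So v_17(-34391) = 3.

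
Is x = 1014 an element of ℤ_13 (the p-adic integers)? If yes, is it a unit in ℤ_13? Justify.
x ∈ ℤ_13 but not a unit; v_13(x) = 2 > 0

ℤ_13 = {x ∈ ℚ_13 : v_13(x) ≥ 0} and ℤ_13^× = {x ∈ ℤ_13 : v_13(x) = 0}. Here v_13(1014) = v_13(num) − v_13(den) = 2; compare against these criteria.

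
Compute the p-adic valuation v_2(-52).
v_2(-52) = 2

v_2(n) is the largest exponent k such that 2^k divides n. Factor out: -52 = -2^2 · 13. (Sign doesn't affect v_p.) So v_2(-52) = 2.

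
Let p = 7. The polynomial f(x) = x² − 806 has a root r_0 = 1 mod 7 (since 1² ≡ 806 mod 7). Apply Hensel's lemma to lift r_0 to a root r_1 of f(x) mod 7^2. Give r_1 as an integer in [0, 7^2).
r_1 = 36 (mod 49)

Hensel's recurrence: r_{i+1} = r_i − f(r_i)·(f′(r_i))^{-1} mod 7^{i+2}, with f′(x) = 2x. Iterate:
  r_0 = 1 (mod 7)
  r_1 = 36 (mod 49)
Final: r_1 = 36, and one checks f(r_1) ≡ 0 mod 7^2.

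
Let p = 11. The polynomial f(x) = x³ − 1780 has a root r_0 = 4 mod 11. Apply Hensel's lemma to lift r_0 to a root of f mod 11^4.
r_3 = 7935 (mod 14641)

Hensel: r_{i+1} = r_i − f(r_i)/f′(r_i) mod 11^{i+2}, where f′(x) = 3x². Iterate:
  r_0 = 4 (mod 11)
  r_1 = 70 (mod 121)
  r_2 = 1280 (mod 1331)
  r_3 = 7935 (mod 14641)
Final: r = 7935 with f(r) ≡ 0 mod 11^4.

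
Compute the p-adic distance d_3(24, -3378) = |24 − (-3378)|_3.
d_3(24, -3378) = 1/243

Step 1 — x − y = 24 − (-3378) = 3402. Step 2 — v_3(3402) = 5 (factor: 3402 = (3^5 · 14); the sign does not affect v_p). Step 3 — |x − y|_3 = 3^{-5} = 1/243.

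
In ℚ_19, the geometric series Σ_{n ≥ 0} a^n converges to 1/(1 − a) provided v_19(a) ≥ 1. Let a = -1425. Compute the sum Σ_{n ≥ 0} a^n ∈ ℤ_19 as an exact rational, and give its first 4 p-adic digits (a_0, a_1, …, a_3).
Σ a^n = 1/(1 − a) = 1/1426;  first 4 digits = (1, 1, 16, 11)

v_19(a) = 1 ≥ 1, so the series converges in ℤ_19 to 1/(1 − a) = 1/(1 − (-1425)) = 1/1426. Expand this rational in ℤ_19: compute digits iteratively via d_i = x_i mod 19, x_{i+1} = (x_i − d_i)/19. The first 4 digits are (1, 1, 16, 11).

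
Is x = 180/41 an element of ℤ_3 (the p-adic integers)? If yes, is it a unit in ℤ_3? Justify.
x ∈ ℤ_3 but not a unit; v_3(x) = 2 > 0

ℤ_3 = {x ∈ ℚ_3 : v_3(x) ≥ 0} and ℤ_3^× = {x ∈ ℤ_3 : v_3(x) = 0}. Here v_3(180/41) = v_3(num) − v_3(den) = 2; compare against these criteria.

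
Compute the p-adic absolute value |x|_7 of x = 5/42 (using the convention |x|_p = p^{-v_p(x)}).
|5/42|_7 = 7

Step 1 — compute v_7(x) by factoring powers of 7 out of the numerator and denominator: v_7(5/42) = -1. Step 2 — apply |x|_p = p^{-v_p(x)} = 7^{1} = 7.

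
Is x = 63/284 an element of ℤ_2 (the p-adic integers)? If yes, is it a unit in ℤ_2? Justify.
x ∉ ℤ_2 (v_2(x) = -2 < 0)

ℤ_2 = {x ∈ ℚ_2 : v_2(x) ≥ 0} and ℤ_2^× = {x ∈ ℤ_2 : v_2(x) = 0}. Here v_2(63/284) = v_2(num) − v_2(den) = -2; compare against these criteria.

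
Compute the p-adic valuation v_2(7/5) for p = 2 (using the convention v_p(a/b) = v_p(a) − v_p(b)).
v_2(7/5) = 0

Factor powers of 2 from the numerator and denominator of the reduced fraction: 7 = 2^0 · 7 and 5 = 2^0 · 5. Apply v_p(a/b) = v_p(a) − v_p(b): v_2(7/5) = 0 − 0 = 0.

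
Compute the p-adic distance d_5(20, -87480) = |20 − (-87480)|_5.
d_5(20, -87480) = 1/3125

Step 1 — x − y = 20 − (-87480) = 87500. Step 2 — v_5(87500) = 5 (factor: 87500 = (5^5 · 28); the sign does not affect v_p). Step 3 — |x − y|_5 = 5^{-5} = 1/3125.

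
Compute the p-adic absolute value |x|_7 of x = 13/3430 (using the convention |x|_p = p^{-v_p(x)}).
|13/3430|_7 = 343

Step 1 — compute v_7(x) by factoring powers of 7 out of the numerator and denominator: v_7(13/3430) = -3. Step 2 — apply |x|_p = p^{-v_p(x)} = 7^{3} = 343.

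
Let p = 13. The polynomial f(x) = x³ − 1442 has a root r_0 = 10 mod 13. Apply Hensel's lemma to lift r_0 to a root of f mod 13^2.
r_1 = 114 (mod 169)

Hensel: r_{i+1} = r_i − f(r_i)/f′(r_i) mod 13^{i+2}, where f′(x) = 3x². Iterate:
  r_0 = 10 (mod 13)
  r_1 = 114 (mod 169)
Final: r = 114 with f(r) ≡ 0 mod 13^2.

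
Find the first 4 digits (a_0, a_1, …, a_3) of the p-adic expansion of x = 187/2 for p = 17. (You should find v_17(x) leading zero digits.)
(a_0, …, a_3) = (0, 14, 8, 8)

v_17(187/2) = 1, so a_0 = ... = a_0 = 0. Factor out: x = 17^1 · u with u = 11/2 a unit in ℤ_17. Expand u iteratively via a_{v+i} = u_i mod 17, u_{i+1} = (u_i − a_{v+i})/17:
  u_0 = 11/2;  a_1 = 14;  u_1 = (u_0 − 14)/17 = -1/2
  u_1 = -1/2;  a_2 = 8;  u_2 = (u_1 − 8)/17 = -1/2
  u_2 = -1/2;  a_3 = 8;  u_3 = (u_2 − 8)/17 = -1/2
Digits: (0, 14, 8, 8).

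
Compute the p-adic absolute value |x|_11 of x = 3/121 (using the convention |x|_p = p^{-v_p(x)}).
|3/121|_11 = 121

Step 1 — compute v_11(x) by factoring powers of 11 out of the numerator and denominator: v_11(3/121) = -2. Step 2 — apply |x|_p = p^{-v_p(x)} = 11^{2} = 121.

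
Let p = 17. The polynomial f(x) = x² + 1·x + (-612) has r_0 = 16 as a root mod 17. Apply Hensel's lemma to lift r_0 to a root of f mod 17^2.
r_1 = 254 (mod 289)

Hensel: r_{i+1} = r_i − f(r_i)·(f′(r_i))^{-1} mod 17^{i+2}, f′(x) = 2x + 1. Iterate:
  r_0 = 16 (mod 17)
  r_1 = 254 (mod 289)
Final: r = 254 satisfies f(r) ≡ 0 mod 17^2.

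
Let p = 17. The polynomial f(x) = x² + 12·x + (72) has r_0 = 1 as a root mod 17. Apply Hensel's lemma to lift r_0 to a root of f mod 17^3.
r_2 = 2823 (mod 4913)

Hensel: r_{i+1} = r_i − f(r_i)·(f′(r_i))^{-1} mod 17^{i+2}, f′(x) = 2x + 12. Iterate:
  r_0 = 1 (mod 17)
  r_1 = 222 (mod 289)
  r_2 = 2823 (mod 4913)
Final: r = 2823 satisfies f(r) ≡ 0 mod 17^3.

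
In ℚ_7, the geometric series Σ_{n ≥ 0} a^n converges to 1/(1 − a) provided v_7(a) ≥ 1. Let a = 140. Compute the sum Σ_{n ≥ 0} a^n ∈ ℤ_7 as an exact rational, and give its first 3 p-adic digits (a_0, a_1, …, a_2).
Σ a^n = 1/(1 − a) = -1/139;  first 3 digits = (1, 6, 3)

v_7(a) = 1 ≥ 1, so the series converges in ℤ_7 to 1/(1 − a) = 1/(1 − 140) = -1/139. Expand this rational in ℤ_7: compute digits iteratively via d_i = x_i mod 7, x_{i+1} = (x_i − d_i)/7. The first 3 digits are (1, 6, 3).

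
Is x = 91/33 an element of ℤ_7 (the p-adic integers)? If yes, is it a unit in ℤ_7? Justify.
x ∈ ℤ_7 but not a unit; v_7(x) = 1 > 0

ℤ_7 = {x ∈ ℚ_7 : v_7(x) ≥ 0} and ℤ_7^× = {x ∈ ℤ_7 : v_7(x) = 0}. Here v_7(91/33) = v_7(num) − v_7(den) = 1; compare against these criteria.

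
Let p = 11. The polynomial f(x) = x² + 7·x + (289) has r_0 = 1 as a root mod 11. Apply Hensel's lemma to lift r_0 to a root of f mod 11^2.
r_1 = 89 (mod 121)

Hensel: r_{i+1} = r_i − f(r_i)·(f′(r_i))^{-1} mod 11^{i+2}, f′(x) = 2x + 7. Iterate:
  r_0 = 1 (mod 11)
  r_1 = 89 (mod 121)
Final: r = 89 satisfies f(r) ≡ 0 mod 11^2.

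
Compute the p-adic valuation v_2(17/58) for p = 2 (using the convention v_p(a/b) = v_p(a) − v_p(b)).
v_2(17/58) = -1

Factor powers of 2 from the numerator and denominator of the reduced fraction: 17 = 2^0 · 17 and 58 = 2^1 · 29. Apply v_p(a/b) = v_p(a) − v_p(b): v_2(17/58) = 0 − 1 = -1.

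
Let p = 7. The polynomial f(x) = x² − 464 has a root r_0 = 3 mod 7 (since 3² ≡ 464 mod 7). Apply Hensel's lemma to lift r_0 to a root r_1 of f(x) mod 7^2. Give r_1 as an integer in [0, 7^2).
r_1 = 38 (mod 49)

Hensel's recurrence: r_{i+1} = r_i − f(r_i)·(f′(r_i))^{-1} mod 7^{i+2}, with f′(x) = 2x. Iterate:
  r_0 = 3 (mod 7)
  r_1 = 38 (mod 49)
Final: r_1 = 38, and one checks f(r_1) ≡ 0 mod 7^2.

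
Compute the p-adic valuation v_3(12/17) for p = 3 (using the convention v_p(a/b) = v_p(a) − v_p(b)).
v_3(12/17) = 1

Factor powers of 3 from the numerator and denominator of the reduced fraction: 12 = 3^1 · 4 and 17 = 3^0 · 17. Apply v_p(a/b) = v_p(a) − v_p(b): v_3(12/17) = 1 − 0 = 1.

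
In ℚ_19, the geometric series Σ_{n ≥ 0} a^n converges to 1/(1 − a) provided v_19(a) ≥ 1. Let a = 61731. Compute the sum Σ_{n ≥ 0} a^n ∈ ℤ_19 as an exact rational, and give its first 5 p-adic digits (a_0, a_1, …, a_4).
Σ a^n = 1/(1 − a) = -1/61730;  first 5 digits = (1, 0, 0, 9, 0)

v_19(a) = 3 ≥ 1, so the series converges in ℤ_19 to 1/(1 − a) = 1/(1 − 61731) = -1/61730. Expand this rational in ℤ_19: compute digits iteratively via d_i = x_i mod 19, x_{i+1} = (x_i − d_i)/19. The first 5 digits are (1, 0, 0, 9, 0).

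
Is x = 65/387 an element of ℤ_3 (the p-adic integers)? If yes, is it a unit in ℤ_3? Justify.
x ∉ ℤ_3 (v_3(x) = -2 < 0)

ℤ_3 = {x ∈ ℚ_3 : v_3(x) ≥ 0} and ℤ_3^× = {x ∈ ℤ_3 : v_3(x) = 0}. Here v_3(65/387) = v_3(num) − v_3(den) = -2; compare against these criteria.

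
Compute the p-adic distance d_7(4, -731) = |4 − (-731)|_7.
d_7(4, -731) = 1/49

Step 1 — x − y = 4 − (-731) = 735. Step 2 — v_7(735) = 2 (factor: 735 = (7^2 · 15); the sign does not affect v_p). Step 3 — |x − y|_7 = 7^{-2} = 1/49.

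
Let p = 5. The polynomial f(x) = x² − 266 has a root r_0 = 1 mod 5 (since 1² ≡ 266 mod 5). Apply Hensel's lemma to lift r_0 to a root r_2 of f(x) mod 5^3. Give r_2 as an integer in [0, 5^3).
r_2 = 121 (mod 125)

Hensel's recurrence: r_{i+1} = r_i − f(r_i)·(f′(r_i))^{-1} mod 5^{i+2}, with f′(x) = 2x. Iterate:
  r_0 = 1 (mod 5)
  r_1 = 21 (mod 25)
  r_2 = 121 (mod 125)
Final: r_2 = 121, and one checks f(r_2) ≡ 0 mod 5^3.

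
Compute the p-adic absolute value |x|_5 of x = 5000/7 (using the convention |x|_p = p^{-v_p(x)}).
|5000/7|_5 = 1/625

Step 1 — compute v_5(x) by factoring powers of 5 out of the numerator and denominator: v_5(5000/7) = 4. Step 2 — apply |x|_p = p^{-v_p(x)} = 5^{-4} = 1/625.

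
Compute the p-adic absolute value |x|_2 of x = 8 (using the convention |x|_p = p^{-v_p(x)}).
|8|_2 = 1/8

Step 1 — compute v_2(x) by factoring powers of 2 out of the numerator and denominator: v_2(8) = 3. Step 2 — apply |x|_p = p^{-v_p(x)} = 2^{-3} = 1/8.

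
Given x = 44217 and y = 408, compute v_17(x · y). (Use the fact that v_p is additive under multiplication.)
v_17(18040536) = 4

v_p(x) = 3 (factor: 44217 = 17^3 · 9); v_p(y) = 1 (factor: 408 = 17^1 · 24). Additivity: v_p(xy) = v_p(x) + v_p(y) = 3 + 1 = 4. (Direct check: xy = 18040536 = 17^4 · (216).)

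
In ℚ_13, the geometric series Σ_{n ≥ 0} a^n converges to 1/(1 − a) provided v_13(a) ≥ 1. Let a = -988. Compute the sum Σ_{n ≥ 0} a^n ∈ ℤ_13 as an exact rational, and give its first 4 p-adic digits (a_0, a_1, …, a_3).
Σ a^n = 1/(1 − a) = 1/989;  first 4 digits = (1, 2, 11, 9)

v_13(a) = 1 ≥ 1, so the series converges in ℤ_13 to 1/(1 − a) = 1/(1 − (-988)) = 1/989. Expand this rational in ℤ_13: compute digits iteratively via d_i = x_i mod 13, x_{i+1} = (x_i − d_i)/13. The first 4 digits are (1, 2, 11, 9).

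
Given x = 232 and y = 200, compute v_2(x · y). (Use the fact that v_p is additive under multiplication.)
v_2(46400) = 6

v_p(x) = 3 (factor: 232 = 2^3 · 29); v_p(y) = 3 (factor: 200 = 2^3 · 25). Additivity: v_p(xy) = v_p(x) + v_p(y) = 3 + 3 = 6. (Direct check: xy = 46400 = 2^6 · (725).)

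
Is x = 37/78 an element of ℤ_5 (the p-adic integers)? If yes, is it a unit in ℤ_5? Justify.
x ∈ ℤ_5^× (unit); v_5(x) = 0

ℤ_5 = {x ∈ ℚ_5 : v_5(x) ≥ 0} and ℤ_5^× = {x ∈ ℤ_5 : v_5(x) = 0}. Here v_5(37/78) = v_5(num) − v_5(den) = 0; compare against these criteria.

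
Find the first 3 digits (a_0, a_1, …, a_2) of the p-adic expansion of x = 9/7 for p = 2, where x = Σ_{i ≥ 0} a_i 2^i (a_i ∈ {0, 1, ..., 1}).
(a_0, …, a_2) = (1, 1, 1)

v_2(9/7) = 0 (numerator and denominator both coprime to 2), so x ∈ ℤ_2^×. Compute digits iteratively via a_i = x_i mod 2, x_{i+1} = (x_i − a_i)/2, with x_0 = x:
  x_0 = 9/7;  a_0 = 1;  x_1 = (x_0 − 1)/2 = 1/7
  x_1 = 1/7;  a_1 = 1;  x_2 = (x_1 − 1)/2 = -3/7
  x_2 = -3/7;  a_2 = 1;  x_3 = (x_2 − 1)/2 = -5/7
Digits: (1, 1, 1).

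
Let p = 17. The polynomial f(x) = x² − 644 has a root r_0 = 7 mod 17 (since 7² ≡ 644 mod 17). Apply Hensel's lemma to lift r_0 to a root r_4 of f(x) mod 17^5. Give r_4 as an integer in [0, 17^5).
r_4 = 821532 (mod 1419857)

Hensel's recurrence: r_{i+1} = r_i − f(r_i)·(f′(r_i))^{-1} mod 17^{i+2}, with f′(x) = 2x. Iterate:
  r_0 = 7 (mod 17)
  r_1 = 194 (mod 289)
  r_2 = 1061 (mod 4913)
  r_3 = 69843 (mod 83521)
  r_4 = 821532 (mod 1419857)
Final: r_4 = 821532, and one checks f(r_4) ≡ 0 mod 17^5.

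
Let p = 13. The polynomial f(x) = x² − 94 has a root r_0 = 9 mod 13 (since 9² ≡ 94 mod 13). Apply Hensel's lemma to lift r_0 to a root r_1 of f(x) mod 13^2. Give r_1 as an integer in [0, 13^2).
r_1 = 113 (mod 169)

Hensel's recurrence: r_{i+1} = r_i − f(r_i)·(f′(r_i))^{-1} mod 13^{i+2}, with f′(x) = 2x. Iterate:
  r_0 = 9 (mod 13)
  r_1 = 113 (mod 169)
Final: r_1 = 113, and one checks f(r_1) ≡ 0 mod 13^2.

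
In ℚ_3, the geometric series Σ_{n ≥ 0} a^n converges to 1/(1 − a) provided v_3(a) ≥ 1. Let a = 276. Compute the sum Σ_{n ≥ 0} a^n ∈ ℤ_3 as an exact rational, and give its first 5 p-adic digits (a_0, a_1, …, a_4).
Σ a^n = 1/(1 − a) = -1/275;  first 5 digits = (1, 2, 1, 1, 2)

v_3(a) = 1 ≥ 1, so the series converges in ℤ_3 to 1/(1 − a) = 1/(1 − 276) = -1/275. Expand this rational in ℤ_3: compute digits iteratively via d_i = x_i mod 3, x_{i+1} = (x_i − d_i)/3. The first 5 digits are (1, 2, 1, 1, 2).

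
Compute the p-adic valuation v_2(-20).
v_2(-20) = 2

v_2(n) is the largest exponent k such that 2^k divides n. Factor out: -20 = -2^2 · 5. (Sign doesn't affect v_p.) So v_2(-20) = 2.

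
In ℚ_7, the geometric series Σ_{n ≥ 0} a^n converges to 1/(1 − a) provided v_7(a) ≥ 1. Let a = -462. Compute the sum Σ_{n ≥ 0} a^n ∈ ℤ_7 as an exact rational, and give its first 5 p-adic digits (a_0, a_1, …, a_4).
Σ a^n = 1/(1 − a) = 1/463;  first 5 digits = (1, 4, 6, 5, 6)

v_7(a) = 1 ≥ 1, so the series converges in ℤ_7 to 1/(1 − a) = 1/(1 − (-462)) = 1/463. Expand this rational in ℤ_7: compute digits iteratively via d_i = x_i mod 7, x_{i+1} = (x_i − d_i)/7. The first 5 digits are (1, 4, 6, 5, 6).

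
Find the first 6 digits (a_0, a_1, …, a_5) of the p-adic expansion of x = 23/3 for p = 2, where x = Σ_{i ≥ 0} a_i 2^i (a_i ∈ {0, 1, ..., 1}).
(a_0, …, a_5) = (1, 0, 1, 1, 1, 0)

v_2(23/3) = 0 (numerator and denominator both coprime to 2), so x ∈ ℤ_2^×. Compute digits iteratively via a_i = x_i mod 2, x_{i+1} = (x_i − a_i)/2, with x_0 = x:
  x_0 = 23/3;  a_0 = 1;  x_1 = (x_0 − 1)/2 = 10/3
  x_1 = 10/3;  a_1 = 0;  x_2 = (x_1 − 0)/2 = 5/3
  x_2 = 5/3;  a_2 = 1;  x_3 = (x_2 − 1)/2 = 1/3
  x_3 = 1/3;  a_3 = 1;  x_4 = (x_3 − 1)/2 = -1/3
  x_4 = -1/3;  a_4 = 1;  x_5 = (x_4 − 1)/2 = -2/3
  x_5 = -2/3;  a_5 = 0;  x_6 = (x_5 − 0)/2 = -1/3
Digits: (1, 0, 1, 1, 1, 0).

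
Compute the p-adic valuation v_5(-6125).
v_5(-6125) = 3

v_5(n) is the largest exponent k such that 5^k divides n. Factor out: -6125 = -5^3 · 49. (Sign doesn't affect v_p.) So v_5(-6125) = 3.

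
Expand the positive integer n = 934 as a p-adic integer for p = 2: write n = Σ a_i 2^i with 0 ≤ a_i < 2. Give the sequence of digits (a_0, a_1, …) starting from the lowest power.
(a_0, a_1, …) = (0, 1, 1, 0, 0, 1, 0, 1, 1, 1)

Repeated division by 2 gives the digits low-to-high: 934 = 1·2^1 + 1·2^2 + 1·2^5 + 1·2^7 + 1·2^8 + 1·2^9. Digit sequence: (0, 1, 1, 0, 0, 1, 0, 1, 1, 1).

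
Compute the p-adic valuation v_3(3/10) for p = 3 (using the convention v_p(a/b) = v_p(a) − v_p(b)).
v_3(3/10) = 1

Factor powers of 3 from the numerator and denominator of the reduced fraction: 3 = 3^1 · 1 and 10 = 3^0 · 10. Apply v_p(a/b) = v_p(a) − v_p(b): v_3(3/10) = 1 − 0 = 1.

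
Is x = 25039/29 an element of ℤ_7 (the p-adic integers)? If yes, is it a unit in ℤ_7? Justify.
x ∈ ℤ_7 but not a unit; v_7(x) = 3 > 0

ℤ_7 = {x ∈ ℚ_7 : v_7(x) ≥ 0} and ℤ_7^× = {x ∈ ℤ_7 : v_7(x) = 0}. Here v_7(25039/29) = v_7(num) − v_7(den) = 3; compare against these criteria.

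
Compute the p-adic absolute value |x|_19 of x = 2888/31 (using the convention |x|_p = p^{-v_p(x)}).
|2888/31|_19 = 1/361

Step 1 — compute v_19(x) by factoring powers of 19 out of the numerator and denominator: v_19(2888/31) = 2. Step 2 — apply |x|_p = p^{-v_p(x)} = 19^{-2} = 1/361.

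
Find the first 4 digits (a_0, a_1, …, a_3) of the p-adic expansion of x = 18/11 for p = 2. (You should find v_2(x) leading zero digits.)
(a_0, …, a_3) = (0, 1, 1, 0)

v_2(18/11) = 1, so a_0 = ... = a_0 = 0. Factor out: x = 2^1 · u with u = 9/11 a unit in ℤ_2. Expand u iteratively via a_{v+i} = u_i mod 2, u_{i+1} = (u_i − a_{v+i})/2:
  u_0 = 9/11;  a_1 = 1;  u_1 = (u_0 − 1)/2 = -1/11
  u_1 = -1/11;  a_2 = 1;  u_2 = (u_1 − 1)/2 = -6/11
  u_2 = -6/11;  a_3 = 0;  u_3 = (u_2 − 0)/2 = -3/11
Digits: (0, 1, 1, 0).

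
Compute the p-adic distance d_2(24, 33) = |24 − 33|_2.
d_2(24, 33) = 1

Step 1 — x − y = 24 − 33 = -9. Step 2 — v_2(-9) = 0 (factor: -9 = −(2^0 · 9); the sign does not affect v_p). Step 3 — |x − y|_2 = 2^{0} = 1.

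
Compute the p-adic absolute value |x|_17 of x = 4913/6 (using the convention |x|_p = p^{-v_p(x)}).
|4913/6|_17 = 1/4913

Step 1 — compute v_17(x) by factoring powers of 17 out of the numerator and denominator: v_17(4913/6) = 3. Step 2 — apply |x|_p = p^{-v_p(x)} = 17^{-3} = 1/4913.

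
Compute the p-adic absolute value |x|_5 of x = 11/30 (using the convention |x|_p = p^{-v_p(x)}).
|11/30|_5 = 5

Step 1 — compute v_5(x) by factoring powers of 5 out of the numerator and denominator: v_5(11/30) = -1. Step 2 — apply |x|_p = p^{-v_p(x)} = 5^{1} = 5.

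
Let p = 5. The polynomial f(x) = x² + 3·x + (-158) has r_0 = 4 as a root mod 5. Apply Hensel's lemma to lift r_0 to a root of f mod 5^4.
r_3 = 309 (mod 625)

Hensel: r_{i+1} = r_i − f(r_i)·(f′(r_i))^{-1} mod 5^{i+2}, f′(x) = 2x + 3. Iterate:
  r_0 = 4 (mod 5)
  r_1 = 9 (mod 25)
  r_2 = 59 (mod 125)
  r_3 = 309 (mod 625)
Final: r = 309 satisfies f(r) ≡ 0 mod 5^4.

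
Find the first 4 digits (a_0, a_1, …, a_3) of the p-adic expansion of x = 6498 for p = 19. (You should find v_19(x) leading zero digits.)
(a_0, …, a_3) = (0, 0, 18, 0)

v_19(6498) = 2, so a_0 = ... = a_1 = 0. Factor out: x = 19^2 · u with u = 18 a unit in ℤ_19. Expand u iteratively via a_{v+i} = u_i mod 19, u_{i+1} = (u_i − a_{v+i})/19:
  u_0 = 18;  a_2 = 18;  u_1 = (u_0 − 18)/19 = 0
  u_1 = 0;  a_3 = 0;  u_2 = (u_1 − 0)/19 = 0
Digits: (0, 0, 18, 0).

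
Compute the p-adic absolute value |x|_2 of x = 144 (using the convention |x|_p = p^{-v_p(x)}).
|144|_2 = 1/16

Step 1 — compute v_2(x) by factoring powers of 2 out of the numerator and denominator: v_2(144) = 4. Step 2 — apply |x|_p = p^{-v_p(x)} = 2^{-4} = 1/16.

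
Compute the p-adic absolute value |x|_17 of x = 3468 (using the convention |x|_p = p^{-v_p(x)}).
|3468|_17 = 1/289

Step 1 — compute v_17(x) by factoring powers of 17 out of the numerator and denominator: v_17(3468) = 2. Step 2 — apply |x|_p = p^{-v_p(x)} = 17^{-2} = 1/289.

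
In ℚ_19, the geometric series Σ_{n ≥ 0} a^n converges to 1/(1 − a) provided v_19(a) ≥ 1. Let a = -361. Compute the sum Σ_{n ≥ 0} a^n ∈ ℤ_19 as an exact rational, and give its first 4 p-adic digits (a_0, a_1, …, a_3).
Σ a^n = 1/(1 − a) = 1/362;  first 4 digits = (1, 0, 18, 18)

v_19(a) = 2 ≥ 1, so the series converges in ℤ_19 to 1/(1 − a) = 1/(1 − (-361)) = 1/362. Expand this rational in ℤ_19: compute digits iteratively via d_i = x_i mod 19, x_{i+1} = (x_i − d_i)/19. The first 4 digits are (1, 0, 18, 18).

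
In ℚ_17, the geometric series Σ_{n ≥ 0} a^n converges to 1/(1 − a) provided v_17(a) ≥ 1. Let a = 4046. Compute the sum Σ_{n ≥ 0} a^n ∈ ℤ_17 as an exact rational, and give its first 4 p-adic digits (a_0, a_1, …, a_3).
Σ a^n = 1/(1 − a) = -1/4045;  first 4 digits = (1, 0, 14, 0)

v_17(a) = 2 ≥ 1, so the series converges in ℤ_17 to 1/(1 − a) = 1/(1 − 4046) = -1/4045. Expand this rational in ℤ_17: compute digits iteratively via d_i = x_i mod 17, x_{i+1} = (x_i − d_i)/17. The first 4 digits are (1, 0, 14, 0).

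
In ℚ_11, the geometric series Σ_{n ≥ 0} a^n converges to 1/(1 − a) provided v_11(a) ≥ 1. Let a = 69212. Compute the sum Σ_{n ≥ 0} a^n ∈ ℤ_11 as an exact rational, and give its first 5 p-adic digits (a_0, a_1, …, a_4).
Σ a^n = 1/(1 − a) = -1/69211;  first 5 digits = (1, 0, 0, 8, 4)

v_11(a) = 3 ≥ 1, so the series converges in ℤ_11 to 1/(1 − a) = 1/(1 − 69212) = -1/69211. Expand this rational in ℤ_11: compute digits iteratively via d_i = x_i mod 11, x_{i+1} = (x_i − d_i)/11. The first 5 digits are (1, 0, 0, 8, 4).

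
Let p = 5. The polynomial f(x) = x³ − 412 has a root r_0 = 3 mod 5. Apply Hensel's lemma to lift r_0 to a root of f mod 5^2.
r_1 = 8 (mod 25)

Hensel: r_{i+1} = r_i − f(r_i)/f′(r_i) mod 5^{i+2}, where f′(x) = 3x². Iterate:
  r_0 = 3 (mod 5)
  r_1 = 8 (mod 25)
Final: r = 8 with f(r) ≡ 0 mod 5^2.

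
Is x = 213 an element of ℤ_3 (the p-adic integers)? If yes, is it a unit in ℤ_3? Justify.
x ∈ ℤ_3 but not a unit; v_3(x) = 1 > 0

ℤ_3 = {x ∈ ℚ_3 : v_3(x) ≥ 0} and ℤ_3^× = {x ∈ ℤ_3 : v_3(x) = 0}. Here v_3(213) = v_3(num) − v_3(den) = 1; compare against these criteria.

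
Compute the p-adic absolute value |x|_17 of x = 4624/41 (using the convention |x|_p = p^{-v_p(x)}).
|4624/41|_17 = 1/289

Step 1 — compute v_17(x) by factoring powers of 17 out of the numerator and denominator: v_17(4624/41) = 2. Step 2 — apply |x|_p = p^{-v_p(x)} = 17^{-2} = 1/289.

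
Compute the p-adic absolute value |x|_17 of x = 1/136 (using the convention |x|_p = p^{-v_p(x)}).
|1/136|_17 = 17

Step 1 — compute v_17(x) by factoring powers of 17 out of the numerator and denominator: v_17(1/136) = -1. Step 2 — apply |x|_p = p^{-v_p(x)} = 17^{1} = 17.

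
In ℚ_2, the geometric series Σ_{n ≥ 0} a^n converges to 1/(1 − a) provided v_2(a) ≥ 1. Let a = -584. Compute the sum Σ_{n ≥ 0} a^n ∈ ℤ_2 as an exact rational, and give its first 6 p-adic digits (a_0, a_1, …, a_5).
Σ a^n = 1/(1 − a) = 1/585;  first 6 digits = (1, 0, 0, 1, 1, 1)

v_2(a) = 3 ≥ 1, so the series converges in ℤ_2 to 1/(1 − a) = 1/(1 − (-584)) = 1/585. Expand this rational in ℤ_2: compute digits iteratively via d_i = x_i mod 2, x_{i+1} = (x_i − d_i)/2. The first 6 digits are (1, 0, 0, 1, 1, 1).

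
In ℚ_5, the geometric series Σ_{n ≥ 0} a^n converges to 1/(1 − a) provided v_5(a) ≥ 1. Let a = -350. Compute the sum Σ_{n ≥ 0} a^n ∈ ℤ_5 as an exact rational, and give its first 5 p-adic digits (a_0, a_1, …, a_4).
Σ a^n = 1/(1 − a) = 1/351;  first 5 digits = (1, 0, 1, 2, 0)

v_5(a) = 2 ≥ 1, so the series converges in ℤ_5 to 1/(1 − a) = 1/(1 − (-350)) = 1/351. Expand this rational in ℤ_5: compute digits iteratively via d_i = x_i mod 5, x_{i+1} = (x_i − d_i)/5. The first 5 digits are (1, 0, 1, 2, 0).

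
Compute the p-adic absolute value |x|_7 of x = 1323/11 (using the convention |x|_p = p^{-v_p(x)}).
|1323/11|_7 = 1/49

Step 1 — compute v_7(x) by factoring powers of 7 out of the numerator and denominator: v_7(1323/11) = 2. Step 2 — apply |x|_p = p^{-v_p(x)} = 7^{-2} = 1/49.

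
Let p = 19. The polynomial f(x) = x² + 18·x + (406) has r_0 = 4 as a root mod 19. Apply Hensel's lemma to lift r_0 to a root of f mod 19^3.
r_2 = 2873 (mod 6859)

Hensel: r_{i+1} = r_i − f(r_i)·(f′(r_i))^{-1} mod 19^{i+2}, f′(x) = 2x + 18. Iterate:
  r_0 = 4 (mod 19)
  r_1 = 346 (mod 361)
  r_2 = 2873 (mod 6859)
Final: r = 2873 satisfies f(r) ≡ 0 mod 19^3.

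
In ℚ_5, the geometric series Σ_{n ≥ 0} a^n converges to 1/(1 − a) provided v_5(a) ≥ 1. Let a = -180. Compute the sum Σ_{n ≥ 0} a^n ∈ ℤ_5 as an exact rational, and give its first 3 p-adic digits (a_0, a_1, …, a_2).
Σ a^n = 1/(1 − a) = 1/181;  first 3 digits = (1, 4, 3)

v_5(a) = 1 ≥ 1, so the series converges in ℤ_5 to 1/(1 − a) = 1/(1 − (-180)) = 1/181. Expand this rational in ℤ_5: compute digits iteratively via d_i = x_i mod 5, x_{i+1} = (x_i − d_i)/5. The first 3 digits are (1, 4, 3).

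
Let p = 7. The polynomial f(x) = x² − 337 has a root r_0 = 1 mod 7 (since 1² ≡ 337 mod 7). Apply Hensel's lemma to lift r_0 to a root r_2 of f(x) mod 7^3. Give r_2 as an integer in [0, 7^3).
r_2 = 120 (mod 343)

Hensel's recurrence: r_{i+1} = r_i − f(r_i)·(f′(r_i))^{-1} mod 7^{i+2}, with f′(x) = 2x. Iterate:
  r_0 = 1 (mod 7)
  r_1 = 22 (mod 49)
  r_2 = 120 (mod 343)
Final: r_2 = 120, and one checks f(r_2) ≡ 0 mod 7^3.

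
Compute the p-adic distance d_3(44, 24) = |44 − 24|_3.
d_3(44, 24) = 1

Step 1 — x − y = 44 − 24 = 20. Step 2 — v_3(20) = 0 (factor: 20 = (3^0 · 20); the sign does not affect v_p). Step 3 — |x − y|_3 = 3^{0} = 1.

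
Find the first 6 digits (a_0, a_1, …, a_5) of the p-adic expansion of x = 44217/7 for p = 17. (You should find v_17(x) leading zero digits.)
(a_0, …, a_5) = (0, 0, 0, 11, 14, 4)

v_17(44217/7) = 3, so a_0 = ... = a_2 = 0. Factor out: x = 17^3 · u with u = 9/7 a unit in ℤ_17. Expand u iteratively via a_{v+i} = u_i mod 17, u_{i+1} = (u_i − a_{v+i})/17:
  u_0 = 9/7;  a_3 = 11;  u_1 = (u_0 − 11)/17 = -4/7
  u_1 = -4/7;  a_4 = 14;  u_2 = (u_1 − 14)/17 = -6/7
  u_2 = -6/7;  a_5 = 4;  u_3 = (u_2 − 4)/17 = -2/7
Digits: (0, 0, 0, 11, 14, 4).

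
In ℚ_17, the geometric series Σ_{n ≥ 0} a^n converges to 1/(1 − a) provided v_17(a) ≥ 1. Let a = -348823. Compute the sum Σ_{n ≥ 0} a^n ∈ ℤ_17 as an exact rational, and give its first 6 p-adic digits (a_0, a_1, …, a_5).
Σ a^n = 1/(1 − a) = 1/348824;  first 6 digits = (1, 0, 0, 14, 12, 16)

v_17(a) = 3 ≥ 1, so the series converges in ℤ_17 to 1/(1 − a) = 1/(1 − (-348823)) = 1/348824. Expand this rational in ℤ_17: compute digits iteratively via d_i = x_i mod 17, x_{i+1} = (x_i − d_i)/17. The first 6 digits are (1, 0, 0, 14, 12, 16).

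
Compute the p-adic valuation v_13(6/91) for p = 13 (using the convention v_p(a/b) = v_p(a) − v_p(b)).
v_13(6/91) = -1

Factor powers of 13 from the numerator and denominator of the reduced fraction: 6 = 13^0 · 6 and 91 = 13^1 · 7. Apply v_p(a/b) = v_p(a) − v_p(b): v_13(6/91) = 0 − 1 = -1.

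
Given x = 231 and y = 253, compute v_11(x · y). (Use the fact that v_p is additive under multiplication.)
v_11(58443) = 2

v_p(x) = 1 (factor: 231 = 11^1 · 21); v_p(y) = 1 (factor: 253 = 11^1 · 23). Additivity: v_p(xy) = v_p(x) + v_p(y) = 1 + 1 = 2. (Direct check: xy = 58443 = 11^2 · (483).)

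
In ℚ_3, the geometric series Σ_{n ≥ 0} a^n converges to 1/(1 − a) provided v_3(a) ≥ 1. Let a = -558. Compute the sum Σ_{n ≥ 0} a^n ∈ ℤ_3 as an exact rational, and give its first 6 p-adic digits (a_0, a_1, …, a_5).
Σ a^n = 1/(1 − a) = 1/559;  first 6 digits = (1, 0, 1, 0, 0, 1)

v_3(a) = 2 ≥ 1, so the series converges in ℤ_3 to 1/(1 − a) = 1/(1 − (-558)) = 1/559. Expand this rational in ℤ_3: compute digits iteratively via d_i = x_i mod 3, x_{i+1} = (x_i − d_i)/3. The first 6 digits are (1, 0, 1, 0, 0, 1).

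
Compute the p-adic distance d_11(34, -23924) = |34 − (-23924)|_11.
d_11(34, -23924) = 1/1331

Step 1 — x − y = 34 − (-23924) = 23958. Step 2 — v_11(23958) = 3 (factor: 23958 = (11^3 · 18); the sign does not affect v_p). Step 3 — |x − y|_11 = 11^{-3} = 1/1331.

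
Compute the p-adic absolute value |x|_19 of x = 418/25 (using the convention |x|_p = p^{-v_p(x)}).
|418/25|_19 = 1/19

Step 1 — compute v_19(x) by factoring powers of 19 out of the numerator and denominator: v_19(418/25) = 1. Step 2 — apply |x|_p = p^{-v_p(x)} = 19^{-1} = 1/19.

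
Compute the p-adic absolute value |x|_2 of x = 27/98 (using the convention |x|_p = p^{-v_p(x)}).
|27/98|_2 = 2

Step 1 — compute v_2(x) by factoring powers of 2 out of the numerator and denominator: v_2(27/98) = -1. Step 2 — apply |x|_p = p^{-v_p(x)} = 2^{1} = 2.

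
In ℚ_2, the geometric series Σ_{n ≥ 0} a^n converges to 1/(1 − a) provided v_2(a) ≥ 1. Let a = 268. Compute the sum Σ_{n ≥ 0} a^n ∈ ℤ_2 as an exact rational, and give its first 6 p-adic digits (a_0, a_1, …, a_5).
Σ a^n = 1/(1 − a) = -1/267;  first 6 digits = (1, 0, 1, 1, 1, 0)

v_2(a) = 2 ≥ 1, so the series converges in ℤ_2 to 1/(1 − a) = 1/(1 − 268) = -1/267. Expand this rational in ℤ_2: compute digits iteratively via d_i = x_i mod 2, x_{i+1} = (x_i − d_i)/2. The first 6 digits are (1, 0, 1, 1, 1, 0).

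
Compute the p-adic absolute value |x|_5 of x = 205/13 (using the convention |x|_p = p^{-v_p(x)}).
|205/13|_5 = 1/5

Step 1 — compute v_5(x) by factoring powers of 5 out of the numerator and denominator: v_5(205/13) = 1. Step 2 — apply |x|_p = p^{-v_p(x)} = 5^{-1} = 1/5.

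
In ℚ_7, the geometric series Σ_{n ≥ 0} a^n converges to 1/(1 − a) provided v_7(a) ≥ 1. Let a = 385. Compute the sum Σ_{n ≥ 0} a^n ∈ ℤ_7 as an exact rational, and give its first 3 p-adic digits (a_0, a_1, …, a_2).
Σ a^n = 1/(1 − a) = -1/384;  first 3 digits = (1, 6, 1)

v_7(a) = 1 ≥ 1, so the series converges in ℤ_7 to 1/(1 − a) = 1/(1 − 385) = -1/384. Expand this rational in ℤ_7: compute digits iteratively via d_i = x_i mod 7, x_{i+1} = (x_i − d_i)/7. The first 3 digits are (1, 6, 1).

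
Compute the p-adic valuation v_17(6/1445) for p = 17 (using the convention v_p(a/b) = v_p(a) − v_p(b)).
v_17(6/1445) = -2

Factor powers of 17 from the numerator and denominator of the reduced fraction: 6 = 17^0 · 6 and 1445 = 17^2 · 5. Apply v_p(a/b) = v_p(a) − v_p(b): v_17(6/1445) = 0 − 2 = -2.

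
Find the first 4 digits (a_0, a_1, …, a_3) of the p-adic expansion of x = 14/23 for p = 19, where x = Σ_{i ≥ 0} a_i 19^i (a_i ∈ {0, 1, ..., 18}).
(a_0, …, a_3) = (13, 1, 9, 2)

v_19(14/23) = 0 (numerator and denominator both coprime to 19), so x ∈ ℤ_19^×. Compute digits iteratively via a_i = x_i mod 19, x_{i+1} = (x_i − a_i)/19, with x_0 = x:
  x_0 = 14/23;  a_0 = 13;  x_1 = (x_0 − 13)/19 = -15/23
  x_1 = -15/23;  a_1 = 1;  x_2 = (x_1 − 1)/19 = -2/23
  x_2 = -2/23;  a_2 = 9;  x_3 = (x_2 − 9)/19 = -11/23
  x_3 = -11/23;  a_3 = 2;  x_4 = (x_3 − 2)/19 = -3/23
Digits: (13, 1, 9, 2).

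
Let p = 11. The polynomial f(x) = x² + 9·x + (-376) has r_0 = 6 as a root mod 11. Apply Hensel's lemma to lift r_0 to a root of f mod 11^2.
r_1 = 83 (mod 121)

Hensel: r_{i+1} = r_i − f(r_i)·(f′(r_i))^{-1} mod 11^{i+2}, f′(x) = 2x + 9. Iterate:
  r_0 = 6 (mod 11)
  r_1 = 83 (mod 121)
Final: r = 83 satisfies f(r) ≡ 0 mod 11^2.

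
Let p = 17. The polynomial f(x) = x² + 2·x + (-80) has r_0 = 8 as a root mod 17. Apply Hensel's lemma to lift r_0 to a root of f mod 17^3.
r_2 = 8 (mod 4913)

Hensel: r_{i+1} = r_i − f(r_i)·(f′(r_i))^{-1} mod 17^{i+2}, f′(x) = 2x + 2. Iterate:
  r_0 = 8 (mod 17)
  r_1 = 8 (mod 289)
  r_2 = 8 (mod 4913)
Final: r = 8 satisfies f(r) ≡ 0 mod 17^3.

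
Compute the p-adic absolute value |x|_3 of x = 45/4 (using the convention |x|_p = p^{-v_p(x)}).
|45/4|_3 = 1/9

Step 1 — compute v_3(x) by factoring powers of 3 out of the numerator and denominator: v_3(45/4) = 2. Step 2 — apply |x|_p = p^{-v_p(x)} = 3^{-2} = 1/9.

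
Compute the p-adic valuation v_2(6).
v_2(6) = 1

v_2(n) is the largest exponent k such that 2^k divides n. Factor out: 6 = 2^1 · 3. (Sign doesn't affect v_p.) So v_2(6) = 1.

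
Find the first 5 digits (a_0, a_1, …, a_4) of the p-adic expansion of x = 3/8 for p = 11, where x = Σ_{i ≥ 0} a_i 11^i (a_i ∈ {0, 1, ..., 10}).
(a_0, …, a_4) = (10, 6, 9, 6, 9)

v_11(3/8) = 0 (numerator and denominator both coprime to 11), so x ∈ ℤ_11^×. Compute digits iteratively via a_i = x_i mod 11, x_{i+1} = (x_i − a_i)/11, with x_0 = x:
  x_0 = 3/8;  a_0 = 10;  x_1 = (x_0 − 10)/11 = -7/8
  x_1 = -7/8;  a_1 = 6;  x_2 = (x_1 − 6)/11 = -5/8
  x_2 = -5/8;  a_2 = 9;  x_3 = (x_2 − 9)/11 = -7/8
  x_3 = -7/8;  a_3 = 6;  x_4 = (x_3 − 6)/11 = -5/8
  x_4 = -5/8;  a_4 = 9;  x_5 = (x_4 − 9)/11 = -7/8
Digits: (10, 6, 9, 6, 9).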